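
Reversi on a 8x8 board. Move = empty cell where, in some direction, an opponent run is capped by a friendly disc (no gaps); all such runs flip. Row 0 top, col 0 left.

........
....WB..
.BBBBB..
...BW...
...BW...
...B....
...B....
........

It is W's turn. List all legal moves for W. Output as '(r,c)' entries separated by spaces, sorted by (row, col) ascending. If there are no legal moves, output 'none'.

Answer: (1,1) (1,2) (1,6) (3,2) (3,6) (4,2) (5,2) (6,2)

Derivation:
(0,4): no bracket -> illegal
(0,5): no bracket -> illegal
(0,6): no bracket -> illegal
(1,0): no bracket -> illegal
(1,1): flips 2 -> legal
(1,2): flips 1 -> legal
(1,3): no bracket -> illegal
(1,6): flips 2 -> legal
(2,0): no bracket -> illegal
(2,6): no bracket -> illegal
(3,0): no bracket -> illegal
(3,1): no bracket -> illegal
(3,2): flips 2 -> legal
(3,5): no bracket -> illegal
(3,6): flips 1 -> legal
(4,2): flips 1 -> legal
(5,2): flips 1 -> legal
(5,4): no bracket -> illegal
(6,2): flips 1 -> legal
(6,4): no bracket -> illegal
(7,2): no bracket -> illegal
(7,3): no bracket -> illegal
(7,4): no bracket -> illegal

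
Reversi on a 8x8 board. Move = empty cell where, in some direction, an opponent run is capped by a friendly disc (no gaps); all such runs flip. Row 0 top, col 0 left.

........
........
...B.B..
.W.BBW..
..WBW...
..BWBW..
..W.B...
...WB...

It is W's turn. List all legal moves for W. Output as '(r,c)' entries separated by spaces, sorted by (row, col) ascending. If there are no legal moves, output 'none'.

(1,2): no bracket -> illegal
(1,3): flips 3 -> legal
(1,4): no bracket -> illegal
(1,5): flips 1 -> legal
(1,6): no bracket -> illegal
(2,2): flips 1 -> legal
(2,4): flips 2 -> legal
(2,6): no bracket -> illegal
(3,2): flips 2 -> legal
(3,6): no bracket -> illegal
(4,1): no bracket -> illegal
(4,5): no bracket -> illegal
(5,1): flips 1 -> legal
(6,1): no bracket -> illegal
(6,3): no bracket -> illegal
(6,5): no bracket -> illegal
(7,5): flips 2 -> legal

Answer: (1,3) (1,5) (2,2) (2,4) (3,2) (5,1) (7,5)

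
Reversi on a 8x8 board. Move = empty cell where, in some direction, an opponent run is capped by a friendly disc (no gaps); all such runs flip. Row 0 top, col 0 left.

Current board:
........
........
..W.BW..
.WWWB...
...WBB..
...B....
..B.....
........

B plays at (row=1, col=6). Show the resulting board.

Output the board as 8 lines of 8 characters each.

Answer: ........
......B.
..W.BB..
.WWWB...
...WBB..
...B....
..B.....
........

Derivation:
Place B at (1,6); scan 8 dirs for brackets.
Dir NW: first cell '.' (not opp) -> no flip
Dir N: first cell '.' (not opp) -> no flip
Dir NE: first cell '.' (not opp) -> no flip
Dir W: first cell '.' (not opp) -> no flip
Dir E: first cell '.' (not opp) -> no flip
Dir SW: opp run (2,5) capped by B -> flip
Dir S: first cell '.' (not opp) -> no flip
Dir SE: first cell '.' (not opp) -> no flip
All flips: (2,5)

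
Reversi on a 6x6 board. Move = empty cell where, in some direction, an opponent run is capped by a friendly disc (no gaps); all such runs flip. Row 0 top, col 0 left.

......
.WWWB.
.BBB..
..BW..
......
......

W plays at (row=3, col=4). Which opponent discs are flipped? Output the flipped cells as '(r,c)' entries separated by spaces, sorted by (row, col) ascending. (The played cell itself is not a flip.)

Dir NW: opp run (2,3) capped by W -> flip
Dir N: first cell '.' (not opp) -> no flip
Dir NE: first cell '.' (not opp) -> no flip
Dir W: first cell 'W' (not opp) -> no flip
Dir E: first cell '.' (not opp) -> no flip
Dir SW: first cell '.' (not opp) -> no flip
Dir S: first cell '.' (not opp) -> no flip
Dir SE: first cell '.' (not opp) -> no flip

Answer: (2,3)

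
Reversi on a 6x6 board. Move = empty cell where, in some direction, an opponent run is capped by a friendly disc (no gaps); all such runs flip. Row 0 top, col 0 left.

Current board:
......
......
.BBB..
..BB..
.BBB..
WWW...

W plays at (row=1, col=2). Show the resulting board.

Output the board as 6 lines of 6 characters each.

Answer: ......
..W...
.BWB..
..WB..
.BWB..
WWW...

Derivation:
Place W at (1,2); scan 8 dirs for brackets.
Dir NW: first cell '.' (not opp) -> no flip
Dir N: first cell '.' (not opp) -> no flip
Dir NE: first cell '.' (not opp) -> no flip
Dir W: first cell '.' (not opp) -> no flip
Dir E: first cell '.' (not opp) -> no flip
Dir SW: opp run (2,1), next='.' -> no flip
Dir S: opp run (2,2) (3,2) (4,2) capped by W -> flip
Dir SE: opp run (2,3), next='.' -> no flip
All flips: (2,2) (3,2) (4,2)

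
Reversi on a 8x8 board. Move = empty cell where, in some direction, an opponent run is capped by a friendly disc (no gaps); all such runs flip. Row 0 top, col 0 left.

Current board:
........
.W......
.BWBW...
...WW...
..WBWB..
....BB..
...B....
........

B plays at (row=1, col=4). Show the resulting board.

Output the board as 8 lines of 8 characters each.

Place B at (1,4); scan 8 dirs for brackets.
Dir NW: first cell '.' (not opp) -> no flip
Dir N: first cell '.' (not opp) -> no flip
Dir NE: first cell '.' (not opp) -> no flip
Dir W: first cell '.' (not opp) -> no flip
Dir E: first cell '.' (not opp) -> no flip
Dir SW: first cell 'B' (not opp) -> no flip
Dir S: opp run (2,4) (3,4) (4,4) capped by B -> flip
Dir SE: first cell '.' (not opp) -> no flip
All flips: (2,4) (3,4) (4,4)

Answer: ........
.W..B...
.BWBB...
...WB...
..WBBB..
....BB..
...B....
........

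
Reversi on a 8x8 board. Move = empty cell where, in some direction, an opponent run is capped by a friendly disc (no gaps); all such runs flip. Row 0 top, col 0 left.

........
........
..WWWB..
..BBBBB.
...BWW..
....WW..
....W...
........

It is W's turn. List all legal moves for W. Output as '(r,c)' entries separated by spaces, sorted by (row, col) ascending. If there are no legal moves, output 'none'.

Answer: (1,5) (2,1) (2,6) (2,7) (4,1) (4,2) (4,6) (5,3)

Derivation:
(1,4): no bracket -> illegal
(1,5): flips 2 -> legal
(1,6): no bracket -> illegal
(2,1): flips 2 -> legal
(2,6): flips 2 -> legal
(2,7): flips 1 -> legal
(3,1): no bracket -> illegal
(3,7): no bracket -> illegal
(4,1): flips 1 -> legal
(4,2): flips 3 -> legal
(4,6): flips 1 -> legal
(4,7): no bracket -> illegal
(5,2): no bracket -> illegal
(5,3): flips 2 -> legal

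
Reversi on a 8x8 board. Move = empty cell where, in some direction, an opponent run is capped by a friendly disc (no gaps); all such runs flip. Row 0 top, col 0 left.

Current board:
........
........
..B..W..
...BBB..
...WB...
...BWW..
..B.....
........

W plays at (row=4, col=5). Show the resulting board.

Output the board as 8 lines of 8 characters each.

Answer: ........
........
..B..W..
...BBW..
...WWW..
...BWW..
..B.....
........

Derivation:
Place W at (4,5); scan 8 dirs for brackets.
Dir NW: opp run (3,4), next='.' -> no flip
Dir N: opp run (3,5) capped by W -> flip
Dir NE: first cell '.' (not opp) -> no flip
Dir W: opp run (4,4) capped by W -> flip
Dir E: first cell '.' (not opp) -> no flip
Dir SW: first cell 'W' (not opp) -> no flip
Dir S: first cell 'W' (not opp) -> no flip
Dir SE: first cell '.' (not opp) -> no flip
All flips: (3,5) (4,4)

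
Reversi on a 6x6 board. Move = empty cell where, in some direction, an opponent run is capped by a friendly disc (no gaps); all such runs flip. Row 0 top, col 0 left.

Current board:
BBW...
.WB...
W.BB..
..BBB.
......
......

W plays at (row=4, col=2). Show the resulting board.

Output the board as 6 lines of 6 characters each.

Answer: BBW...
.WW...
W.WB..
..WBB.
..W...
......

Derivation:
Place W at (4,2); scan 8 dirs for brackets.
Dir NW: first cell '.' (not opp) -> no flip
Dir N: opp run (3,2) (2,2) (1,2) capped by W -> flip
Dir NE: opp run (3,3), next='.' -> no flip
Dir W: first cell '.' (not opp) -> no flip
Dir E: first cell '.' (not opp) -> no flip
Dir SW: first cell '.' (not opp) -> no flip
Dir S: first cell '.' (not opp) -> no flip
Dir SE: first cell '.' (not opp) -> no flip
All flips: (1,2) (2,2) (3,2)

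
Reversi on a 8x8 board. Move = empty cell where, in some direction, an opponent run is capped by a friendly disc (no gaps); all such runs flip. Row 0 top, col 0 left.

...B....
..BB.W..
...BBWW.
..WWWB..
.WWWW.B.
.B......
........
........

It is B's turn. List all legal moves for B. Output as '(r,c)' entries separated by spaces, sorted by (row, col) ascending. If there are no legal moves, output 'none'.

(0,4): no bracket -> illegal
(0,5): flips 2 -> legal
(0,6): flips 1 -> legal
(1,4): no bracket -> illegal
(1,6): no bracket -> illegal
(1,7): flips 1 -> legal
(2,1): no bracket -> illegal
(2,2): no bracket -> illegal
(2,7): flips 2 -> legal
(3,0): no bracket -> illegal
(3,1): flips 4 -> legal
(3,6): no bracket -> illegal
(3,7): no bracket -> illegal
(4,0): no bracket -> illegal
(4,5): flips 1 -> legal
(5,0): flips 2 -> legal
(5,2): no bracket -> illegal
(5,3): flips 3 -> legal
(5,4): flips 2 -> legal
(5,5): no bracket -> illegal

Answer: (0,5) (0,6) (1,7) (2,7) (3,1) (4,5) (5,0) (5,3) (5,4)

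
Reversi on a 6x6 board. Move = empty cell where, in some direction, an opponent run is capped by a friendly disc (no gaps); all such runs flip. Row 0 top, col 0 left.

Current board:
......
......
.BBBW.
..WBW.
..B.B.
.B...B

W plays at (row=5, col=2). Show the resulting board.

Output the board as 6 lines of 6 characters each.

Place W at (5,2); scan 8 dirs for brackets.
Dir NW: first cell '.' (not opp) -> no flip
Dir N: opp run (4,2) capped by W -> flip
Dir NE: first cell '.' (not opp) -> no flip
Dir W: opp run (5,1), next='.' -> no flip
Dir E: first cell '.' (not opp) -> no flip
Dir SW: edge -> no flip
Dir S: edge -> no flip
Dir SE: edge -> no flip
All flips: (4,2)

Answer: ......
......
.BBBW.
..WBW.
..W.B.
.BW..B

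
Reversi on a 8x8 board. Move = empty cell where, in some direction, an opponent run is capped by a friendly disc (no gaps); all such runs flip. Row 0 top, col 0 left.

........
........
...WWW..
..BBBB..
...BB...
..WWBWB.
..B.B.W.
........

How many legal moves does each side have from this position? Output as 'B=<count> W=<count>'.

-- B to move --
(1,2): flips 1 -> legal
(1,3): flips 2 -> legal
(1,4): flips 2 -> legal
(1,5): flips 2 -> legal
(1,6): flips 1 -> legal
(2,2): no bracket -> illegal
(2,6): no bracket -> illegal
(3,6): no bracket -> illegal
(4,1): no bracket -> illegal
(4,2): flips 2 -> legal
(4,5): no bracket -> illegal
(4,6): flips 1 -> legal
(5,1): flips 2 -> legal
(5,7): no bracket -> illegal
(6,1): flips 1 -> legal
(6,3): flips 1 -> legal
(6,5): no bracket -> illegal
(6,7): no bracket -> illegal
(7,5): no bracket -> illegal
(7,6): flips 1 -> legal
(7,7): flips 2 -> legal
B mobility = 12
-- W to move --
(2,1): no bracket -> illegal
(2,2): flips 2 -> legal
(2,6): flips 2 -> legal
(3,1): no bracket -> illegal
(3,6): no bracket -> illegal
(4,1): flips 1 -> legal
(4,2): flips 1 -> legal
(4,5): flips 2 -> legal
(4,6): flips 2 -> legal
(4,7): no bracket -> illegal
(5,1): no bracket -> illegal
(5,7): flips 1 -> legal
(6,1): no bracket -> illegal
(6,3): no bracket -> illegal
(6,5): no bracket -> illegal
(6,7): no bracket -> illegal
(7,1): flips 1 -> legal
(7,2): flips 1 -> legal
(7,3): flips 1 -> legal
(7,4): flips 4 -> legal
(7,5): flips 1 -> legal
W mobility = 12

Answer: B=12 W=12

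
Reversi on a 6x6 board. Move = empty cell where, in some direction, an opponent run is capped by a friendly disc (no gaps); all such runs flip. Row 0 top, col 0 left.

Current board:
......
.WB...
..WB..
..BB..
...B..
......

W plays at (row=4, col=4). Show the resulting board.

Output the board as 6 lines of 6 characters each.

Place W at (4,4); scan 8 dirs for brackets.
Dir NW: opp run (3,3) capped by W -> flip
Dir N: first cell '.' (not opp) -> no flip
Dir NE: first cell '.' (not opp) -> no flip
Dir W: opp run (4,3), next='.' -> no flip
Dir E: first cell '.' (not opp) -> no flip
Dir SW: first cell '.' (not opp) -> no flip
Dir S: first cell '.' (not opp) -> no flip
Dir SE: first cell '.' (not opp) -> no flip
All flips: (3,3)

Answer: ......
.WB...
..WB..
..BW..
...BW.
......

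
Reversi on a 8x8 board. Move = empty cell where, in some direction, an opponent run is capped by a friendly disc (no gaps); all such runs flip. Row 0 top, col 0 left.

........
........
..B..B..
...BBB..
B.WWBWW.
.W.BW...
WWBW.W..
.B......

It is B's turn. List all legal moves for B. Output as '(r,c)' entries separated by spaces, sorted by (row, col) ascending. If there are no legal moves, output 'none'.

(3,1): flips 1 -> legal
(3,2): no bracket -> illegal
(3,6): no bracket -> illegal
(3,7): no bracket -> illegal
(4,1): flips 4 -> legal
(4,7): flips 2 -> legal
(5,0): no bracket -> illegal
(5,2): flips 1 -> legal
(5,5): flips 2 -> legal
(5,6): flips 1 -> legal
(5,7): flips 1 -> legal
(6,4): flips 2 -> legal
(6,6): no bracket -> illegal
(7,0): no bracket -> illegal
(7,2): no bracket -> illegal
(7,3): flips 1 -> legal
(7,4): no bracket -> illegal
(7,5): no bracket -> illegal
(7,6): no bracket -> illegal

Answer: (3,1) (4,1) (4,7) (5,2) (5,5) (5,6) (5,7) (6,4) (7,3)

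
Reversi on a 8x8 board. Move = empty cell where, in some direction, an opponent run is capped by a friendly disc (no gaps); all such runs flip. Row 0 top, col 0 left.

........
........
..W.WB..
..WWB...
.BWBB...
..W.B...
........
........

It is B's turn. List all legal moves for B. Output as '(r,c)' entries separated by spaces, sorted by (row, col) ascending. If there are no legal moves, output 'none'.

Answer: (1,1) (1,4) (2,1) (2,3) (3,1) (6,1) (6,3)

Derivation:
(1,1): flips 2 -> legal
(1,2): no bracket -> illegal
(1,3): no bracket -> illegal
(1,4): flips 1 -> legal
(1,5): no bracket -> illegal
(2,1): flips 1 -> legal
(2,3): flips 3 -> legal
(3,1): flips 2 -> legal
(3,5): no bracket -> illegal
(5,1): no bracket -> illegal
(5,3): no bracket -> illegal
(6,1): flips 1 -> legal
(6,2): no bracket -> illegal
(6,3): flips 1 -> legal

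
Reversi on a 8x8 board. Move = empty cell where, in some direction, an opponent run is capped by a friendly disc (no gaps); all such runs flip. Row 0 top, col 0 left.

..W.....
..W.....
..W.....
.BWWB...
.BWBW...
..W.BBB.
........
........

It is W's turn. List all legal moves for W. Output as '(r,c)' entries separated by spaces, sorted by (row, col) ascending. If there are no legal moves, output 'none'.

Answer: (2,0) (2,4) (2,5) (3,0) (3,5) (4,0) (5,0) (5,3) (6,4) (6,5) (6,6)

Derivation:
(2,0): flips 1 -> legal
(2,1): no bracket -> illegal
(2,3): no bracket -> illegal
(2,4): flips 1 -> legal
(2,5): flips 2 -> legal
(3,0): flips 2 -> legal
(3,5): flips 1 -> legal
(4,0): flips 2 -> legal
(4,5): no bracket -> illegal
(4,6): no bracket -> illegal
(4,7): no bracket -> illegal
(5,0): flips 1 -> legal
(5,1): no bracket -> illegal
(5,3): flips 1 -> legal
(5,7): no bracket -> illegal
(6,3): no bracket -> illegal
(6,4): flips 1 -> legal
(6,5): flips 2 -> legal
(6,6): flips 1 -> legal
(6,7): no bracket -> illegal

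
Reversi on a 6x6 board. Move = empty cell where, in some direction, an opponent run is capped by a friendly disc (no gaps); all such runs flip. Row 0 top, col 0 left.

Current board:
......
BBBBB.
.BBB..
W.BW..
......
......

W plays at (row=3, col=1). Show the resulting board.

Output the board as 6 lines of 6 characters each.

Answer: ......
BBBBB.
.BBB..
WWWW..
......
......

Derivation:
Place W at (3,1); scan 8 dirs for brackets.
Dir NW: first cell '.' (not opp) -> no flip
Dir N: opp run (2,1) (1,1), next='.' -> no flip
Dir NE: opp run (2,2) (1,3), next='.' -> no flip
Dir W: first cell 'W' (not opp) -> no flip
Dir E: opp run (3,2) capped by W -> flip
Dir SW: first cell '.' (not opp) -> no flip
Dir S: first cell '.' (not opp) -> no flip
Dir SE: first cell '.' (not opp) -> no flip
All flips: (3,2)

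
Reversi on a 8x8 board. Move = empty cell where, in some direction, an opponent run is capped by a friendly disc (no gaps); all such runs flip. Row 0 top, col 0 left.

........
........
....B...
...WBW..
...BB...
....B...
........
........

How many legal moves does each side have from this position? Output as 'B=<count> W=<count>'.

Answer: B=7 W=4

Derivation:
-- B to move --
(2,2): flips 1 -> legal
(2,3): flips 1 -> legal
(2,5): no bracket -> illegal
(2,6): flips 1 -> legal
(3,2): flips 1 -> legal
(3,6): flips 1 -> legal
(4,2): flips 1 -> legal
(4,5): no bracket -> illegal
(4,6): flips 1 -> legal
B mobility = 7
-- W to move --
(1,3): flips 1 -> legal
(1,4): no bracket -> illegal
(1,5): flips 1 -> legal
(2,3): no bracket -> illegal
(2,5): no bracket -> illegal
(3,2): no bracket -> illegal
(4,2): no bracket -> illegal
(4,5): no bracket -> illegal
(5,2): no bracket -> illegal
(5,3): flips 2 -> legal
(5,5): flips 1 -> legal
(6,3): no bracket -> illegal
(6,4): no bracket -> illegal
(6,5): no bracket -> illegal
W mobility = 4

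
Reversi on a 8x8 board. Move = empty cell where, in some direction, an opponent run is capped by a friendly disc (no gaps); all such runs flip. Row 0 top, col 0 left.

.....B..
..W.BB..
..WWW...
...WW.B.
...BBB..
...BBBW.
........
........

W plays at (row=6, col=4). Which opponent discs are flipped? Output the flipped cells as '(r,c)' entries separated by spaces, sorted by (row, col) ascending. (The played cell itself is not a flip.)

Dir NW: opp run (5,3), next='.' -> no flip
Dir N: opp run (5,4) (4,4) capped by W -> flip
Dir NE: opp run (5,5), next='.' -> no flip
Dir W: first cell '.' (not opp) -> no flip
Dir E: first cell '.' (not opp) -> no flip
Dir SW: first cell '.' (not opp) -> no flip
Dir S: first cell '.' (not opp) -> no flip
Dir SE: first cell '.' (not opp) -> no flip

Answer: (4,4) (5,4)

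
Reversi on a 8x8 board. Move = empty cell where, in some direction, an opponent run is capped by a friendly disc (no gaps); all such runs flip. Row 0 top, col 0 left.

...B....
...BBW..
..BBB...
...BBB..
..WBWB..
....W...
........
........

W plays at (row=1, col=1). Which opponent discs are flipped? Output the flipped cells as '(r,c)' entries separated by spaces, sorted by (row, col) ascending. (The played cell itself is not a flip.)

Answer: (2,2) (3,3)

Derivation:
Dir NW: first cell '.' (not opp) -> no flip
Dir N: first cell '.' (not opp) -> no flip
Dir NE: first cell '.' (not opp) -> no flip
Dir W: first cell '.' (not opp) -> no flip
Dir E: first cell '.' (not opp) -> no flip
Dir SW: first cell '.' (not opp) -> no flip
Dir S: first cell '.' (not opp) -> no flip
Dir SE: opp run (2,2) (3,3) capped by W -> flip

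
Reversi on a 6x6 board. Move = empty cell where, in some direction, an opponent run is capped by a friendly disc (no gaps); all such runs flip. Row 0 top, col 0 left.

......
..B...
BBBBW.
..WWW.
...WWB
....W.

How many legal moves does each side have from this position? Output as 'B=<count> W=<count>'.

Answer: B=5 W=6

Derivation:
-- B to move --
(1,3): no bracket -> illegal
(1,4): no bracket -> illegal
(1,5): no bracket -> illegal
(2,5): flips 1 -> legal
(3,1): no bracket -> illegal
(3,5): no bracket -> illegal
(4,1): flips 1 -> legal
(4,2): flips 3 -> legal
(5,2): no bracket -> illegal
(5,3): flips 2 -> legal
(5,5): flips 2 -> legal
B mobility = 5
-- W to move --
(0,1): flips 2 -> legal
(0,2): flips 2 -> legal
(0,3): no bracket -> illegal
(1,0): flips 1 -> legal
(1,1): flips 1 -> legal
(1,3): flips 1 -> legal
(1,4): flips 1 -> legal
(3,0): no bracket -> illegal
(3,1): no bracket -> illegal
(3,5): no bracket -> illegal
(5,5): no bracket -> illegal
W mobility = 6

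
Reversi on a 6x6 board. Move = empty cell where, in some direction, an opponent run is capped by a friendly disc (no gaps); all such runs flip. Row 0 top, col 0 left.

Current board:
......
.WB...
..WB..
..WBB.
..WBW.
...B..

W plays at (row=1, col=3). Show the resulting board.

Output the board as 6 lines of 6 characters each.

Answer: ......
.WWW..
..WB..
..WBB.
..WBW.
...B..

Derivation:
Place W at (1,3); scan 8 dirs for brackets.
Dir NW: first cell '.' (not opp) -> no flip
Dir N: first cell '.' (not opp) -> no flip
Dir NE: first cell '.' (not opp) -> no flip
Dir W: opp run (1,2) capped by W -> flip
Dir E: first cell '.' (not opp) -> no flip
Dir SW: first cell 'W' (not opp) -> no flip
Dir S: opp run (2,3) (3,3) (4,3) (5,3), next=edge -> no flip
Dir SE: first cell '.' (not opp) -> no flip
All flips: (1,2)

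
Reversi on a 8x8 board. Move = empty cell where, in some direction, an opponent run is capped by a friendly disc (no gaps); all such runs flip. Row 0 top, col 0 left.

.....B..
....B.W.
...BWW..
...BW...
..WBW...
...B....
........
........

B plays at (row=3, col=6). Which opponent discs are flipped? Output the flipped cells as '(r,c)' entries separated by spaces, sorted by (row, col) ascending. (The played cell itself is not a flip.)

Dir NW: opp run (2,5) capped by B -> flip
Dir N: first cell '.' (not opp) -> no flip
Dir NE: first cell '.' (not opp) -> no flip
Dir W: first cell '.' (not opp) -> no flip
Dir E: first cell '.' (not opp) -> no flip
Dir SW: first cell '.' (not opp) -> no flip
Dir S: first cell '.' (not opp) -> no flip
Dir SE: first cell '.' (not opp) -> no flip

Answer: (2,5)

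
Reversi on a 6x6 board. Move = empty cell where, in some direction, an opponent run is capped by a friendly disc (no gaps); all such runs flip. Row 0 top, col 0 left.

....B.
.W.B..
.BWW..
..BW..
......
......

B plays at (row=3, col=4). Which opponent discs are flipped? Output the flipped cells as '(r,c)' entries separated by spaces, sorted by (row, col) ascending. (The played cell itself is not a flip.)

Answer: (3,3)

Derivation:
Dir NW: opp run (2,3), next='.' -> no flip
Dir N: first cell '.' (not opp) -> no flip
Dir NE: first cell '.' (not opp) -> no flip
Dir W: opp run (3,3) capped by B -> flip
Dir E: first cell '.' (not opp) -> no flip
Dir SW: first cell '.' (not opp) -> no flip
Dir S: first cell '.' (not opp) -> no flip
Dir SE: first cell '.' (not opp) -> no flip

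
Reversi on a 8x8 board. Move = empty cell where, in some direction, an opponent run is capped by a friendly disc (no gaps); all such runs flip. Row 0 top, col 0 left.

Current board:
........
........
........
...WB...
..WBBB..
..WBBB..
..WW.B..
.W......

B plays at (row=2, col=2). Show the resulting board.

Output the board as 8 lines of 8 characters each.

Place B at (2,2); scan 8 dirs for brackets.
Dir NW: first cell '.' (not opp) -> no flip
Dir N: first cell '.' (not opp) -> no flip
Dir NE: first cell '.' (not opp) -> no flip
Dir W: first cell '.' (not opp) -> no flip
Dir E: first cell '.' (not opp) -> no flip
Dir SW: first cell '.' (not opp) -> no flip
Dir S: first cell '.' (not opp) -> no flip
Dir SE: opp run (3,3) capped by B -> flip
All flips: (3,3)

Answer: ........
........
..B.....
...BB...
..WBBB..
..WBBB..
..WW.B..
.W......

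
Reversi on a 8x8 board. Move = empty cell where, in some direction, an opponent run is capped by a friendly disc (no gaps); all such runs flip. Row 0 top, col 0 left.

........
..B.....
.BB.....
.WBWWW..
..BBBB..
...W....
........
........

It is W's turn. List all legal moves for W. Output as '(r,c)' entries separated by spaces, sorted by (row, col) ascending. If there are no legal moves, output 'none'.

Answer: (1,1) (1,3) (5,1) (5,2) (5,4) (5,5) (5,6)

Derivation:
(0,1): no bracket -> illegal
(0,2): no bracket -> illegal
(0,3): no bracket -> illegal
(1,0): no bracket -> illegal
(1,1): flips 2 -> legal
(1,3): flips 1 -> legal
(2,0): no bracket -> illegal
(2,3): no bracket -> illegal
(3,0): no bracket -> illegal
(3,6): no bracket -> illegal
(4,1): no bracket -> illegal
(4,6): no bracket -> illegal
(5,1): flips 1 -> legal
(5,2): flips 1 -> legal
(5,4): flips 1 -> legal
(5,5): flips 2 -> legal
(5,6): flips 1 -> legal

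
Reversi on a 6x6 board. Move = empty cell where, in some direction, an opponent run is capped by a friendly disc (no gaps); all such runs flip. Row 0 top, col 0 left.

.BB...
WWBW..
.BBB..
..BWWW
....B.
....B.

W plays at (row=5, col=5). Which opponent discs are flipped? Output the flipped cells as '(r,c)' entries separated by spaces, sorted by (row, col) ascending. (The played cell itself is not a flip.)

Answer: (4,4)

Derivation:
Dir NW: opp run (4,4) capped by W -> flip
Dir N: first cell '.' (not opp) -> no flip
Dir NE: edge -> no flip
Dir W: opp run (5,4), next='.' -> no flip
Dir E: edge -> no flip
Dir SW: edge -> no flip
Dir S: edge -> no flip
Dir SE: edge -> no flip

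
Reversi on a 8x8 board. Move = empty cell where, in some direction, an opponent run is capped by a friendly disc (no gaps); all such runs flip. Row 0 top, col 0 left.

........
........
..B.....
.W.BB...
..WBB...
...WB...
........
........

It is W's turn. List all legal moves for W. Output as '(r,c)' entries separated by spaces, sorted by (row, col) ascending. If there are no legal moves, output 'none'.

Answer: (1,3) (2,3) (2,4) (3,5) (4,5) (5,5)

Derivation:
(1,1): no bracket -> illegal
(1,2): no bracket -> illegal
(1,3): flips 1 -> legal
(2,1): no bracket -> illegal
(2,3): flips 2 -> legal
(2,4): flips 1 -> legal
(2,5): no bracket -> illegal
(3,2): no bracket -> illegal
(3,5): flips 1 -> legal
(4,5): flips 2 -> legal
(5,2): no bracket -> illegal
(5,5): flips 1 -> legal
(6,3): no bracket -> illegal
(6,4): no bracket -> illegal
(6,5): no bracket -> illegal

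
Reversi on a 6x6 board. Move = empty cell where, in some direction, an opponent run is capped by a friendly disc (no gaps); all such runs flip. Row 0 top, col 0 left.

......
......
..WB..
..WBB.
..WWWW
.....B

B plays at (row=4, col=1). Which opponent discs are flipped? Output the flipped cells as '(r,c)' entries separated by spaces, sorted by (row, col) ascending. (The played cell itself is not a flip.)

Dir NW: first cell '.' (not opp) -> no flip
Dir N: first cell '.' (not opp) -> no flip
Dir NE: opp run (3,2) capped by B -> flip
Dir W: first cell '.' (not opp) -> no flip
Dir E: opp run (4,2) (4,3) (4,4) (4,5), next=edge -> no flip
Dir SW: first cell '.' (not opp) -> no flip
Dir S: first cell '.' (not opp) -> no flip
Dir SE: first cell '.' (not opp) -> no flip

Answer: (3,2)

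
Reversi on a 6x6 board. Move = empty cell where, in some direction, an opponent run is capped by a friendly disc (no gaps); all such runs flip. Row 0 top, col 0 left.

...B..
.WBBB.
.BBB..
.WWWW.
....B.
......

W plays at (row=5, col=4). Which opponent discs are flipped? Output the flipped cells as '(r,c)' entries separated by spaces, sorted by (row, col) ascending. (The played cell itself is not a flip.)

Dir NW: first cell '.' (not opp) -> no flip
Dir N: opp run (4,4) capped by W -> flip
Dir NE: first cell '.' (not opp) -> no flip
Dir W: first cell '.' (not opp) -> no flip
Dir E: first cell '.' (not opp) -> no flip
Dir SW: edge -> no flip
Dir S: edge -> no flip
Dir SE: edge -> no flip

Answer: (4,4)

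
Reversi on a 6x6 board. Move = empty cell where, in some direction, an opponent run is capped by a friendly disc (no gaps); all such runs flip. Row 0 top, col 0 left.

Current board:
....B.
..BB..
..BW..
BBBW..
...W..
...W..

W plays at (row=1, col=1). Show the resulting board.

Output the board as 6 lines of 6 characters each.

Answer: ....B.
.WBB..
..WW..
BBBW..
...W..
...W..

Derivation:
Place W at (1,1); scan 8 dirs for brackets.
Dir NW: first cell '.' (not opp) -> no flip
Dir N: first cell '.' (not opp) -> no flip
Dir NE: first cell '.' (not opp) -> no flip
Dir W: first cell '.' (not opp) -> no flip
Dir E: opp run (1,2) (1,3), next='.' -> no flip
Dir SW: first cell '.' (not opp) -> no flip
Dir S: first cell '.' (not opp) -> no flip
Dir SE: opp run (2,2) capped by W -> flip
All flips: (2,2)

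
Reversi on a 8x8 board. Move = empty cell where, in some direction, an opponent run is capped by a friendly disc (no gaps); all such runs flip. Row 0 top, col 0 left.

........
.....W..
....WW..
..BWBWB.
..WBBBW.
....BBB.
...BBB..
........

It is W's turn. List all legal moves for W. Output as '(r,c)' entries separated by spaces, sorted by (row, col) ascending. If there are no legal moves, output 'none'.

Answer: (2,2) (2,6) (3,1) (3,7) (4,7) (5,2) (5,3) (6,6) (7,3) (7,4) (7,5)

Derivation:
(2,1): no bracket -> illegal
(2,2): flips 1 -> legal
(2,3): no bracket -> illegal
(2,6): flips 1 -> legal
(2,7): no bracket -> illegal
(3,1): flips 1 -> legal
(3,7): flips 1 -> legal
(4,1): no bracket -> illegal
(4,7): flips 1 -> legal
(5,2): flips 2 -> legal
(5,3): flips 2 -> legal
(5,7): no bracket -> illegal
(6,2): no bracket -> illegal
(6,6): flips 3 -> legal
(6,7): no bracket -> illegal
(7,2): no bracket -> illegal
(7,3): flips 2 -> legal
(7,4): flips 4 -> legal
(7,5): flips 3 -> legal
(7,6): no bracket -> illegal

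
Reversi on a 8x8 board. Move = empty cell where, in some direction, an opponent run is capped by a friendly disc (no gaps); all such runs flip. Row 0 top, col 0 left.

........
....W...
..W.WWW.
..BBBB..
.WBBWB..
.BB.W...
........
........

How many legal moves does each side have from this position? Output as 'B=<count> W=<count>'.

-- B to move --
(0,3): no bracket -> illegal
(0,4): flips 2 -> legal
(0,5): no bracket -> illegal
(1,1): flips 1 -> legal
(1,2): flips 1 -> legal
(1,3): flips 1 -> legal
(1,5): flips 2 -> legal
(1,6): flips 1 -> legal
(1,7): flips 1 -> legal
(2,1): no bracket -> illegal
(2,3): no bracket -> illegal
(2,7): no bracket -> illegal
(3,0): flips 1 -> legal
(3,1): flips 1 -> legal
(3,6): no bracket -> illegal
(3,7): no bracket -> illegal
(4,0): flips 1 -> legal
(5,0): flips 1 -> legal
(5,3): flips 1 -> legal
(5,5): flips 1 -> legal
(6,3): flips 1 -> legal
(6,4): flips 2 -> legal
(6,5): flips 1 -> legal
B mobility = 16
-- W to move --
(2,1): flips 2 -> legal
(2,3): flips 1 -> legal
(3,1): no bracket -> illegal
(3,6): flips 1 -> legal
(4,0): no bracket -> illegal
(4,6): flips 2 -> legal
(5,0): no bracket -> illegal
(5,3): no bracket -> illegal
(5,5): flips 2 -> legal
(5,6): no bracket -> illegal
(6,0): flips 3 -> legal
(6,1): flips 4 -> legal
(6,2): flips 3 -> legal
(6,3): flips 1 -> legal
W mobility = 9

Answer: B=16 W=9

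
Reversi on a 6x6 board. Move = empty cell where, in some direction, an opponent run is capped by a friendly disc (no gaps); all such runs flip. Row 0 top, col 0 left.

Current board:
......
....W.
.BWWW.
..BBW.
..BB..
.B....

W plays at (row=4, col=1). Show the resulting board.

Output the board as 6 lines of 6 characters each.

Place W at (4,1); scan 8 dirs for brackets.
Dir NW: first cell '.' (not opp) -> no flip
Dir N: first cell '.' (not opp) -> no flip
Dir NE: opp run (3,2) capped by W -> flip
Dir W: first cell '.' (not opp) -> no flip
Dir E: opp run (4,2) (4,3), next='.' -> no flip
Dir SW: first cell '.' (not opp) -> no flip
Dir S: opp run (5,1), next=edge -> no flip
Dir SE: first cell '.' (not opp) -> no flip
All flips: (3,2)

Answer: ......
....W.
.BWWW.
..WBW.
.WBB..
.B....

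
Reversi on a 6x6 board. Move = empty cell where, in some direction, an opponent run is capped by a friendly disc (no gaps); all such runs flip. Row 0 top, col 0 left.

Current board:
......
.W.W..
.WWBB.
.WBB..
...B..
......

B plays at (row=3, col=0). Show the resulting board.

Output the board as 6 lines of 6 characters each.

Place B at (3,0); scan 8 dirs for brackets.
Dir NW: edge -> no flip
Dir N: first cell '.' (not opp) -> no flip
Dir NE: opp run (2,1), next='.' -> no flip
Dir W: edge -> no flip
Dir E: opp run (3,1) capped by B -> flip
Dir SW: edge -> no flip
Dir S: first cell '.' (not opp) -> no flip
Dir SE: first cell '.' (not opp) -> no flip
All flips: (3,1)

Answer: ......
.W.W..
.WWBB.
BBBB..
...B..
......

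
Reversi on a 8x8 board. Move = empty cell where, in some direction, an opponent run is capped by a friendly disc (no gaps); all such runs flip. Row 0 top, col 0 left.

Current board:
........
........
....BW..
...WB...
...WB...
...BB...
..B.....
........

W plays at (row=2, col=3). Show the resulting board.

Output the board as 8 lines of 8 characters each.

Answer: ........
........
...WWW..
...WB...
...WB...
...BB...
..B.....
........

Derivation:
Place W at (2,3); scan 8 dirs for brackets.
Dir NW: first cell '.' (not opp) -> no flip
Dir N: first cell '.' (not opp) -> no flip
Dir NE: first cell '.' (not opp) -> no flip
Dir W: first cell '.' (not opp) -> no flip
Dir E: opp run (2,4) capped by W -> flip
Dir SW: first cell '.' (not opp) -> no flip
Dir S: first cell 'W' (not opp) -> no flip
Dir SE: opp run (3,4), next='.' -> no flip
All flips: (2,4)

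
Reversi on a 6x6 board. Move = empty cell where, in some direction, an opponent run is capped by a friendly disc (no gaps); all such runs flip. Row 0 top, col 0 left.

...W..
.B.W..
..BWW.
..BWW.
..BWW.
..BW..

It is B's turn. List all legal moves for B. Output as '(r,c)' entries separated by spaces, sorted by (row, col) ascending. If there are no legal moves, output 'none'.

Answer: (0,4) (1,4) (1,5) (2,5) (3,5) (4,5) (5,4) (5,5)

Derivation:
(0,2): no bracket -> illegal
(0,4): flips 1 -> legal
(1,2): no bracket -> illegal
(1,4): flips 1 -> legal
(1,5): flips 2 -> legal
(2,5): flips 4 -> legal
(3,5): flips 2 -> legal
(4,5): flips 2 -> legal
(5,4): flips 2 -> legal
(5,5): flips 2 -> legal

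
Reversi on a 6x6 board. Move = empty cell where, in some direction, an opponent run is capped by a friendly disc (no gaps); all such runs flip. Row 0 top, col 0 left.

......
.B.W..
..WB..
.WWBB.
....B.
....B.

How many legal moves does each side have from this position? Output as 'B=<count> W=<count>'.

-- B to move --
(0,2): no bracket -> illegal
(0,3): flips 1 -> legal
(0,4): no bracket -> illegal
(1,2): no bracket -> illegal
(1,4): no bracket -> illegal
(2,0): no bracket -> illegal
(2,1): flips 1 -> legal
(2,4): no bracket -> illegal
(3,0): flips 2 -> legal
(4,0): no bracket -> illegal
(4,1): flips 1 -> legal
(4,2): no bracket -> illegal
(4,3): no bracket -> illegal
B mobility = 4
-- W to move --
(0,0): flips 1 -> legal
(0,1): no bracket -> illegal
(0,2): no bracket -> illegal
(1,0): no bracket -> illegal
(1,2): no bracket -> illegal
(1,4): flips 1 -> legal
(2,0): no bracket -> illegal
(2,1): no bracket -> illegal
(2,4): flips 1 -> legal
(2,5): no bracket -> illegal
(3,5): flips 2 -> legal
(4,2): no bracket -> illegal
(4,3): flips 2 -> legal
(4,5): no bracket -> illegal
(5,3): no bracket -> illegal
(5,5): flips 2 -> legal
W mobility = 6

Answer: B=4 W=6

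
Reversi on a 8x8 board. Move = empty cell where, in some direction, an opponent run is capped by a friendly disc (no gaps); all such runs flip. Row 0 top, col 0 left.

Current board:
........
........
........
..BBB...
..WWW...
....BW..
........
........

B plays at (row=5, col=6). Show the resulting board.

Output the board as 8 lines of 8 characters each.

Answer: ........
........
........
..BBB...
..WWW...
....BBB.
........
........

Derivation:
Place B at (5,6); scan 8 dirs for brackets.
Dir NW: first cell '.' (not opp) -> no flip
Dir N: first cell '.' (not opp) -> no flip
Dir NE: first cell '.' (not opp) -> no flip
Dir W: opp run (5,5) capped by B -> flip
Dir E: first cell '.' (not opp) -> no flip
Dir SW: first cell '.' (not opp) -> no flip
Dir S: first cell '.' (not opp) -> no flip
Dir SE: first cell '.' (not opp) -> no flip
All flips: (5,5)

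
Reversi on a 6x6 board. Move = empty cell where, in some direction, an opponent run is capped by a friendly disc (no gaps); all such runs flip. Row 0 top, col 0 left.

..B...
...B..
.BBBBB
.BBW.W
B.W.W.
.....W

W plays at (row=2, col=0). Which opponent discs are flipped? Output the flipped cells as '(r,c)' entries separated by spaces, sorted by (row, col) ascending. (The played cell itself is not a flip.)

Answer: (3,1)

Derivation:
Dir NW: edge -> no flip
Dir N: first cell '.' (not opp) -> no flip
Dir NE: first cell '.' (not opp) -> no flip
Dir W: edge -> no flip
Dir E: opp run (2,1) (2,2) (2,3) (2,4) (2,5), next=edge -> no flip
Dir SW: edge -> no flip
Dir S: first cell '.' (not opp) -> no flip
Dir SE: opp run (3,1) capped by W -> flip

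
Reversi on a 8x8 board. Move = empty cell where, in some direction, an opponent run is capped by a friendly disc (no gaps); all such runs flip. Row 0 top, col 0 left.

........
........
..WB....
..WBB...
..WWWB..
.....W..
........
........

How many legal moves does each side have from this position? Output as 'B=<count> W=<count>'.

-- B to move --
(1,1): flips 1 -> legal
(1,2): no bracket -> illegal
(1,3): no bracket -> illegal
(2,1): flips 1 -> legal
(3,1): flips 1 -> legal
(3,5): no bracket -> illegal
(4,1): flips 4 -> legal
(4,6): no bracket -> illegal
(5,1): flips 1 -> legal
(5,2): flips 1 -> legal
(5,3): flips 1 -> legal
(5,4): flips 1 -> legal
(5,6): no bracket -> illegal
(6,4): no bracket -> illegal
(6,5): flips 1 -> legal
(6,6): flips 2 -> legal
B mobility = 10
-- W to move --
(1,2): no bracket -> illegal
(1,3): flips 2 -> legal
(1,4): flips 1 -> legal
(2,4): flips 3 -> legal
(2,5): flips 1 -> legal
(3,5): flips 3 -> legal
(3,6): no bracket -> illegal
(4,6): flips 1 -> legal
(5,4): no bracket -> illegal
(5,6): no bracket -> illegal
W mobility = 6

Answer: B=10 W=6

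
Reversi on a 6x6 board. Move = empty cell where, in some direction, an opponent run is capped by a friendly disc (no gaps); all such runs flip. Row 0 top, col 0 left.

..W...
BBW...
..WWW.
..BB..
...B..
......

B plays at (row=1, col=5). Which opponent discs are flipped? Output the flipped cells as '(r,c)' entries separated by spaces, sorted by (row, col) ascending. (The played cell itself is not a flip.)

Dir NW: first cell '.' (not opp) -> no flip
Dir N: first cell '.' (not opp) -> no flip
Dir NE: edge -> no flip
Dir W: first cell '.' (not opp) -> no flip
Dir E: edge -> no flip
Dir SW: opp run (2,4) capped by B -> flip
Dir S: first cell '.' (not opp) -> no flip
Dir SE: edge -> no flip

Answer: (2,4)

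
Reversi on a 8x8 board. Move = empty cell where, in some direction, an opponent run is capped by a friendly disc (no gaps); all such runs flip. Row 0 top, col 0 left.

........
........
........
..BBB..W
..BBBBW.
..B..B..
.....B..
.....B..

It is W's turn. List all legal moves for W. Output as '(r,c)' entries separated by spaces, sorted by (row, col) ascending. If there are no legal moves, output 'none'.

Answer: (4,1) (6,4)

Derivation:
(2,1): no bracket -> illegal
(2,2): no bracket -> illegal
(2,3): no bracket -> illegal
(2,4): no bracket -> illegal
(2,5): no bracket -> illegal
(3,1): no bracket -> illegal
(3,5): no bracket -> illegal
(3,6): no bracket -> illegal
(4,1): flips 4 -> legal
(5,1): no bracket -> illegal
(5,3): no bracket -> illegal
(5,4): no bracket -> illegal
(5,6): no bracket -> illegal
(6,1): no bracket -> illegal
(6,2): no bracket -> illegal
(6,3): no bracket -> illegal
(6,4): flips 1 -> legal
(6,6): no bracket -> illegal
(7,4): no bracket -> illegal
(7,6): no bracket -> illegal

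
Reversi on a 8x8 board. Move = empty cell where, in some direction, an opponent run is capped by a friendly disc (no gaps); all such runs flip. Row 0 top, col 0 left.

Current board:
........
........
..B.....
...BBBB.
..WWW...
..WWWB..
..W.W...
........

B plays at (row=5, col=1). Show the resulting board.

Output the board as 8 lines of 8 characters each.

Answer: ........
........
..B.....
...BBBB.
..BWW...
.BBBBB..
..W.W...
........

Derivation:
Place B at (5,1); scan 8 dirs for brackets.
Dir NW: first cell '.' (not opp) -> no flip
Dir N: first cell '.' (not opp) -> no flip
Dir NE: opp run (4,2) capped by B -> flip
Dir W: first cell '.' (not opp) -> no flip
Dir E: opp run (5,2) (5,3) (5,4) capped by B -> flip
Dir SW: first cell '.' (not opp) -> no flip
Dir S: first cell '.' (not opp) -> no flip
Dir SE: opp run (6,2), next='.' -> no flip
All flips: (4,2) (5,2) (5,3) (5,4)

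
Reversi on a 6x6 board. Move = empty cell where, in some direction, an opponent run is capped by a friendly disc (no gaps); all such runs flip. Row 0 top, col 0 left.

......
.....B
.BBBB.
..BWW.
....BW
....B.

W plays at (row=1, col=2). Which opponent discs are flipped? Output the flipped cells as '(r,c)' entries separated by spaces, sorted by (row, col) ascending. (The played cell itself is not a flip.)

Dir NW: first cell '.' (not opp) -> no flip
Dir N: first cell '.' (not opp) -> no flip
Dir NE: first cell '.' (not opp) -> no flip
Dir W: first cell '.' (not opp) -> no flip
Dir E: first cell '.' (not opp) -> no flip
Dir SW: opp run (2,1), next='.' -> no flip
Dir S: opp run (2,2) (3,2), next='.' -> no flip
Dir SE: opp run (2,3) capped by W -> flip

Answer: (2,3)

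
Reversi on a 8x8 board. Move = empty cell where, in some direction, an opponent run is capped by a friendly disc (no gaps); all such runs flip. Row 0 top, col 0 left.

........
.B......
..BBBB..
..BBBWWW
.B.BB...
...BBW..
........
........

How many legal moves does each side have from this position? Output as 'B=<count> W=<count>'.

Answer: B=6 W=7

Derivation:
-- B to move --
(2,6): flips 1 -> legal
(2,7): no bracket -> illegal
(4,5): flips 1 -> legal
(4,6): flips 1 -> legal
(4,7): flips 1 -> legal
(5,6): flips 1 -> legal
(6,4): no bracket -> illegal
(6,5): no bracket -> illegal
(6,6): flips 1 -> legal
B mobility = 6
-- W to move --
(0,0): flips 4 -> legal
(0,1): no bracket -> illegal
(0,2): no bracket -> illegal
(1,0): no bracket -> illegal
(1,2): no bracket -> illegal
(1,3): flips 1 -> legal
(1,4): flips 1 -> legal
(1,5): flips 1 -> legal
(1,6): no bracket -> illegal
(2,0): no bracket -> illegal
(2,1): no bracket -> illegal
(2,6): no bracket -> illegal
(3,0): no bracket -> illegal
(3,1): flips 3 -> legal
(4,0): no bracket -> illegal
(4,2): no bracket -> illegal
(4,5): no bracket -> illegal
(5,0): no bracket -> illegal
(5,1): no bracket -> illegal
(5,2): flips 2 -> legal
(6,2): flips 2 -> legal
(6,3): no bracket -> illegal
(6,4): no bracket -> illegal
(6,5): no bracket -> illegal
W mobility = 7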